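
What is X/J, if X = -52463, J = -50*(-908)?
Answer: -52463/45400 ≈ -1.1556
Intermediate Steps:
J = 45400
X/J = -52463/45400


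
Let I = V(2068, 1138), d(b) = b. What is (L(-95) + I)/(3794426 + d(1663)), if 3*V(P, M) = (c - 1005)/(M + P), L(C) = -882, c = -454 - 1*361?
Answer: -606064/2607913143 ≈ -0.00023239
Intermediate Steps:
c = -815 (c = -454 - 361 = -815)
V(P, M) = -1820/(3*(M + P)) (V(P, M) = ((-815 - 1005)/(M + P))/3 = (-1820/(M + P))/3 = -1820/(3*(M + P)))
I = -130/687 (I = -1820/(3*1138 + 3*2068) = -1820/(3414 + 6204) = -1820/9618 = -1820*1/9618 = -130/687 ≈ -0.18923)
(L(-95) + I)/(3794426 + d(1663)) = (-882 - 130/687)/(3794426 + 1663) = -606064/687/3796089 = -606064/687*1/3796089 = -606064/2607913143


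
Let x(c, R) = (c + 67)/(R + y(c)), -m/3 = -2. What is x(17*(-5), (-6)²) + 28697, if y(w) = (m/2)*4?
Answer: 229573/8 ≈ 28697.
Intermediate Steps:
m = 6 (m = -3*(-2) = 6)
y(w) = 12 (y(w) = (6/2)*4 = (6*(½))*4 = 3*4 = 12)
x(c, R) = (67 + c)/(12 + R) (x(c, R) = (c + 67)/(R + 12) = (67 + c)/(12 + R))
x(17*(-5), (-6)²) + 28697 = (67 + 17*(-5))/(12 + (-6)²) + 28697 = (67 - 85)/(12 + 36) + 28697 = -18/48 + 28697 = (1/48)*(-18) + 28697 = -3/8 + 28697 = 229573/8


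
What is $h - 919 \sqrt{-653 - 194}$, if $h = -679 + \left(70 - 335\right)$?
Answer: $-944 - 10109 i \sqrt{7} \approx -944.0 - 26746.0 i$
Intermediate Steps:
$h = -944$ ($h = -679 - 265 = -944$)
$h - 919 \sqrt{-653 - 194} = -944 - 919 \sqrt{-653 - 194} = -944 - 919 \sqrt{-847} = -944 - 919 \cdot 11 i \sqrt{7} = -944 - 10109 i \sqrt{7}$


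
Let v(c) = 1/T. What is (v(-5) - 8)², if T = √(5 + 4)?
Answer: 529/9 ≈ 58.778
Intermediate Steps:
T = 3 (T = √9 = 3)
v(c) = ⅓ (v(c) = 1/3 = ⅓)
(v(-5) - 8)² = (⅓ - 8)² = (-23/3)² = 529/9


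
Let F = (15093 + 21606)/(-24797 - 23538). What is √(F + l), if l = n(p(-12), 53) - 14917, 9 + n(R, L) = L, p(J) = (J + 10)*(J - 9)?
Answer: I*√34749150648590/48335 ≈ 121.96*I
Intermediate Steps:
p(J) = (-9 + J)*(10 + J) (p(J) = (10 + J)*(-9 + J) = (-9 + J)*(10 + J))
n(R, L) = -9 + L
F = -36699/48335 (F = 36699/(-48335) = 36699*(-1/48335) = -36699/48335 ≈ -0.75926)
l = -14873 (l = (-9 + 53) - 14917 = 44 - 14917 = -14873)
√(F + l) = √(-36699/48335 - 14873) = √(-718923154/48335) = I*√34749150648590/48335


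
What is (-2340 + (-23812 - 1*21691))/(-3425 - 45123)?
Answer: 47843/48548 ≈ 0.98548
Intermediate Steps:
(-2340 + (-23812 - 1*21691))/(-3425 - 45123) = (-2340 + (-23812 - 21691))/(-48548) = (-2340 - 45503)*(-1/48548) = -47843*(-1/48548) = 47843/48548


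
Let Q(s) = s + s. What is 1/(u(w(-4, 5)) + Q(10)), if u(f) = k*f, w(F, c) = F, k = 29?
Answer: -1/96 ≈ -0.010417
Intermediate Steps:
u(f) = 29*f
Q(s) = 2*s
1/(u(w(-4, 5)) + Q(10)) = 1/(29*(-4) + 2*10) = 1/(-116 + 20) = 1/(-96) = -1/96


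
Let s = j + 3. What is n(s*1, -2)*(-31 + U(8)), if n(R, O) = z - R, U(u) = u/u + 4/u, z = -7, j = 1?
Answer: 649/2 ≈ 324.50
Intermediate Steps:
s = 4 (s = 1 + 3 = 4)
U(u) = 1 + 4/u
n(R, O) = -7 - R
n(s*1, -2)*(-31 + U(8)) = (-7 - 4)*(-31 + (4 + 8)/8) = (-7 - 1*4)*(-31 + (1/8)*12) = (-7 - 4)*(-31 + 3/2) = -11*(-59/2) = 649/2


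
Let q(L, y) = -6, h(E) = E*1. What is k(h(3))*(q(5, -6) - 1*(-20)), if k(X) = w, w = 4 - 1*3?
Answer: 14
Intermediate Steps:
h(E) = E
w = 1 (w = 4 - 3 = 1)
k(X) = 1
k(h(3))*(q(5, -6) - 1*(-20)) = 1*(-6 - 1*(-20)) = 1*(-6 + 20) = 1*14 = 14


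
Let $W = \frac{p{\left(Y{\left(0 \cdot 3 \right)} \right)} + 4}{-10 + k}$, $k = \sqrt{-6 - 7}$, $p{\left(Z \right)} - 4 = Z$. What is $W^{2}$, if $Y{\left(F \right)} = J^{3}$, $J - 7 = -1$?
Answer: $\frac{50176}{\left(10 - i \sqrt{13}\right)^{2}} \approx 341.87 + 283.36 i$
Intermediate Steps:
$J = 6$ ($J = 7 - 1 = 6$)
$Y{\left(F \right)} = 216$ ($Y{\left(F \right)} = 6^{3} = 216$)
$p{\left(Z \right)} = 4 + Z$
$k = i \sqrt{13}$ ($k = \sqrt{-13} = i \sqrt{13} \approx 3.6056 i$)
$W = \frac{224}{-10 + i \sqrt{13}}$ ($W = \frac{\left(4 + 216\right) + 4}{-10 + i \sqrt{13}} = \frac{220 + 4}{-10 + i \sqrt{13}} = \frac{224}{-10 + i \sqrt{13}} \approx -19.823 - 7.1473 i$)
$W^{2} = \left(- \frac{2240}{113} - \frac{224 i \sqrt{13}}{113}\right)^{2}$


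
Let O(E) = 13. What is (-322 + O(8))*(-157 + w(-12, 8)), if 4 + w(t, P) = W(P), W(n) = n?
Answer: 47277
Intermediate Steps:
w(t, P) = -4 + P
(-322 + O(8))*(-157 + w(-12, 8)) = (-322 + 13)*(-157 + (-4 + 8)) = -309*(-157 + 4) = -309*(-153) = 47277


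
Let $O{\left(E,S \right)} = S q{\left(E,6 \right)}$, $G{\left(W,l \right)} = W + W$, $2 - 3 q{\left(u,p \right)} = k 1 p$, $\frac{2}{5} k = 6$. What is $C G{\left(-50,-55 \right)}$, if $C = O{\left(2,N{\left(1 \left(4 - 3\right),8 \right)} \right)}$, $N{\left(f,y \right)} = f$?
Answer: $\frac{8800}{3} \approx 2933.3$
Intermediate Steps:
$k = 15$ ($k = \frac{5}{2} \cdot 6 = 15$)
$q{\left(u,p \right)} = \frac{2}{3} - 5 p$ ($q{\left(u,p \right)} = \frac{2}{3} - \frac{15 \cdot 1 p}{3} = \frac{2}{3} - \frac{15 p}{3} = \frac{2}{3} - 5 p$)
$G{\left(W,l \right)} = 2 W$
$O{\left(E,S \right)} = - \frac{88 S}{3}$ ($O{\left(E,S \right)} = S \left(\frac{2}{3} - 30\right) = S \left(- \frac{88}{3}\right) = - \frac{88 S}{3}$)
$C = - \frac{88}{3}$ ($C = - \frac{88 \cdot 1 \left(4 - 3\right)}{3} = - \frac{88 \cdot 1 \cdot 1}{3} = \left(- \frac{88}{3}\right) 1 = - \frac{88}{3} \approx -29.333$)
$C G{\left(-50,-55 \right)} = - \frac{88 \cdot 2 \left(-50\right)}{3} = \left(- \frac{88}{3}\right) \left(-100\right) = \frac{8800}{3}$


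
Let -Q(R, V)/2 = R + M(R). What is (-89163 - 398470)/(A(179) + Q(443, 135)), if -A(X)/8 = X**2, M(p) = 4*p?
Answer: 487633/260758 ≈ 1.8701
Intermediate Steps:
A(X) = -8*X**2
Q(R, V) = -10*R (Q(R, V) = -2*(R + 4*R) = -10*R)
(-89163 - 398470)/(A(179) + Q(443, 135)) = (-89163 - 398470)/(-8*179**2 - 10*443) = -487633/(-8*32041 - 4430) = -487633/(-256328 - 4430) = -487633/(-260758) = -487633*(-1/260758) = 487633/260758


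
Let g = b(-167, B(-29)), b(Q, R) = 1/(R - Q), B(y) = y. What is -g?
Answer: -1/138 ≈ -0.0072464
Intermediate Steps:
g = 1/138 (g = -1/(-167 - 1*(-29)) = -1/(-167 + 29) = -1/(-138) = -1*(-1/138) = 1/138 ≈ 0.0072464)
-g = -1*1/138 = -1/138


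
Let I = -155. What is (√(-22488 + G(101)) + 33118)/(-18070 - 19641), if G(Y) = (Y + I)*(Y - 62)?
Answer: -33118/37711 - I*√24594/37711 ≈ -0.87821 - 0.0041586*I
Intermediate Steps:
G(Y) = (-155 + Y)*(-62 + Y) (G(Y) = (Y - 155)*(Y - 62) = (-155 + Y)*(-62 + Y))
(√(-22488 + G(101)) + 33118)/(-18070 - 19641) = (√(-22488 + (9610 + 101² - 217*101)) + 33118)/(-18070 - 19641) = (√(-22488 + (9610 + 10201 - 21917)) + 33118)/(-37711) = (√(-22488 - 2106) + 33118)*(-1/37711) = (√(-24594) + 33118)*(-1/37711) = (I*√24594 + 33118)*(-1/37711) = (33118 + I*√24594)*(-1/37711) = -33118/37711 - I*√24594/37711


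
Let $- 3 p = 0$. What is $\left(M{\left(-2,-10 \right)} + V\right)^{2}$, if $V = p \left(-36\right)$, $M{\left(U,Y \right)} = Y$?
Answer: $100$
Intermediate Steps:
$p = 0$ ($p = \left(- \frac{1}{3}\right) 0 = 0$)
$V = 0$ ($V = 0 \left(-36\right) = 0$)
$\left(M{\left(-2,-10 \right)} + V\right)^{2} = \left(-10 + 0\right)^{2} = \left(-10\right)^{2} = 100$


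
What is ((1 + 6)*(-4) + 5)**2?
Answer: 529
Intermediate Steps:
((1 + 6)*(-4) + 5)**2 = (7*(-4) + 5)**2 = (-28 + 5)**2 = (-23)**2 = 529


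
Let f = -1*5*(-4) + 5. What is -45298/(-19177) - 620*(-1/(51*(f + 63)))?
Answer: 53796791/21516594 ≈ 2.5002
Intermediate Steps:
f = 25 (f = -5*(-4) + 5 = 20 + 5 = 25)
-45298/(-19177) - 620*(-1/(51*(f + 63))) = -45298/(-19177) - 620*(-1/(51*(25 + 63))) = -45298*(-1/19177) - 620/((-51*88)) = 45298/19177 - 620/(-4488) = 45298/19177 - 620*(-1/4488) = 45298/19177 + 155/1122 = 53796791/21516594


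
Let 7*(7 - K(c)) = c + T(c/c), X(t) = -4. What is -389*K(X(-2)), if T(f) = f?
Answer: -20228/7 ≈ -2889.7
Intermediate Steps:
K(c) = 48/7 - c/7 (K(c) = 7 - (c + c/c)/7 = 7 - (c + 1)/7 = 7 - (1 + c)/7 = 7 + (-⅐ - c/7) = 48/7 - c/7)
-389*K(X(-2)) = -389*(48/7 - ⅐*(-4)) = -389*(48/7 + 4/7) = -389*52/7 = -20228/7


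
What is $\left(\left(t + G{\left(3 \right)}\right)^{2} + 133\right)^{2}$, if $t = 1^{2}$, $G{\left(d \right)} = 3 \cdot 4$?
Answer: $91204$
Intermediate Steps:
$G{\left(d \right)} = 12$
$t = 1$
$\left(\left(t + G{\left(3 \right)}\right)^{2} + 133\right)^{2} = \left(\left(1 + 12\right)^{2} + 133\right)^{2} = \left(13^{2} + 133\right)^{2} = \left(169 + 133\right)^{2} = 302^{2} = 91204$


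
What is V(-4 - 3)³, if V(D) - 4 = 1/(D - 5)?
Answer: 103823/1728 ≈ 60.083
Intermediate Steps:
V(D) = 4 + 1/(-5 + D) (V(D) = 4 + 1/(D - 5) = 4 + 1/(-5 + D))
V(-4 - 3)³ = ((-19 + 4*(-4 - 3))/(-5 + (-4 - 3)))³ = ((-19 + 4*(-7))/(-5 - 7))³ = ((-19 - 28)/(-12))³ = (-1/12*(-47))³ = (47/12)³ = 103823/1728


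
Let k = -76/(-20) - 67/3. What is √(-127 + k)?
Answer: I*√32745/15 ≈ 12.064*I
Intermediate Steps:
k = -278/15 (k = -76*(-1/20) - 67*⅓ = 19/5 - 67/3 = -278/15 ≈ -18.533)
√(-127 + k) = √(-127 - 278/15) = √(-2183/15) = I*√32745/15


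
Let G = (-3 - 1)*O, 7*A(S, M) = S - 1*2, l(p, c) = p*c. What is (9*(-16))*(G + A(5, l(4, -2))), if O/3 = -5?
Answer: -60912/7 ≈ -8701.7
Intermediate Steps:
O = -15 (O = 3*(-5) = -15)
l(p, c) = c*p
A(S, M) = -2/7 + S/7 (A(S, M) = (S - 1*2)/7 = (S - 2)/7 = (-2 + S)/7 = -2/7 + S/7)
G = 60 (G = (-3 - 1)*(-15) = -4*(-15) = 60)
(9*(-16))*(G + A(5, l(4, -2))) = (9*(-16))*(60 + (-2/7 + (⅐)*5)) = -144*(60 + (-2/7 + 5/7)) = -144*(60 + 3/7) = -144*423/7 = -60912/7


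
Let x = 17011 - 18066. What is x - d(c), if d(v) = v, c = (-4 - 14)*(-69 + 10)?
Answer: -2117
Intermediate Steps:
x = -1055
c = 1062 (c = -18*(-59) = 1062)
x - d(c) = -1055 - 1*1062 = -1055 - 1062 = -2117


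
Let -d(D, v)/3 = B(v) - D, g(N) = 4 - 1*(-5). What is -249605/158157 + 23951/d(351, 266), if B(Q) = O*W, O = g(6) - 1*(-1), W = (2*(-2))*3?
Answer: 381702938/24830649 ≈ 15.372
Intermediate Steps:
W = -12 (W = -4*3 = -12)
g(N) = 9 (g(N) = 4 + 5 = 9)
O = 10 (O = 9 - 1*(-1) = 9 + 1 = 10)
B(Q) = -120 (B(Q) = 10*(-12) = -120)
d(D, v) = 360 + 3*D (d(D, v) = -3*(-120 - D) = 360 + 3*D)
-249605/158157 + 23951/d(351, 266) = -249605/158157 + 23951/(360 + 3*351) = -249605*1/158157 + 23951/(360 + 1053) = -249605/158157 + 23951/1413 = 381702938/24830649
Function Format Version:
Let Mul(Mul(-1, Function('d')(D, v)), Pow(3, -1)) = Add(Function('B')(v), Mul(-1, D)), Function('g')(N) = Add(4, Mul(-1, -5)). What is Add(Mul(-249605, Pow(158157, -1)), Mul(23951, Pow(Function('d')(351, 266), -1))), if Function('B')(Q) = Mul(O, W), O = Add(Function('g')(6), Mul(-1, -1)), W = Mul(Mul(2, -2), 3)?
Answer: Rational(381702938, 24830649) ≈ 15.372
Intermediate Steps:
W = -12 (W = Mul(-4, 3) = -12)
Function('g')(N) = 9 (Function('g')(N) = Add(4, 5) = 9)
O = 10 (O = Add(9, Mul(-1, -1)) = Add(9, 1) = 10)
Function('B')(Q) = -120 (Function('B')(Q) = Mul(10, -12) = -120)
Function('d')(D, v) = Add(360, Mul(3, D)) (Function('d')(D, v) = Mul(-3, Add(-120, Mul(-1, D))) = Add(360, Mul(3, D)))
Add(Mul(-249605, Pow(158157, -1)), Mul(23951, Pow(Function('d')(351, 266), -1))) = Add(Mul(-249605, Pow(158157, -1)), Mul(23951, Pow(Add(360, Mul(3, 351)), -1))) = Add(Mul(-249605, Rational(1, 158157)), Mul(23951, Pow(Add(360, 1053), -1))) = Add(Rational(-249605, 158157), Mul(23951, Pow(1413, -1))) = Add(Rational(-249605, 158157), Mul(23951, Rational(1, 1413))) = Add(Rational(-249605, 158157), Rational(23951, 1413)) = Rational(381702938, 24830649)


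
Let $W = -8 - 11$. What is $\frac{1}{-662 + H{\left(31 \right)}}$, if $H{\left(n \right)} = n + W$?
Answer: $- \frac{1}{650} \approx -0.0015385$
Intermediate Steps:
$W = -19$ ($W = -8 - 11 = -19$)
$H{\left(n \right)} = -19 + n$ ($H{\left(n \right)} = n - 19 = -19 + n$)
$\frac{1}{-662 + H{\left(31 \right)}} = \frac{1}{-662 + \left(-19 + 31\right)} = \frac{1}{-662 + 12} = \frac{1}{-650} = - \frac{1}{650}$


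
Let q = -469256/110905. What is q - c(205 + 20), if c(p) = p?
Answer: -25422881/110905 ≈ -229.23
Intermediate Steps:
q = -469256/110905 (q = -469256*1/110905 = -469256/110905 ≈ -4.2312)
q - c(205 + 20) = -469256/110905 - (205 + 20) = -469256/110905 - 1*225 = -469256/110905 - 225 = -25422881/110905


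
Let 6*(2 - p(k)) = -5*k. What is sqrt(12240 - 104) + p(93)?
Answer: 159/2 + 2*sqrt(3034) ≈ 189.66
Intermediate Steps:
p(k) = 2 + 5*k/6 (p(k) = 2 - (-5)*k/6 = 2 + 5*k/6)
sqrt(12240 - 104) + p(93) = sqrt(12240 - 104) + (2 + (5/6)*93) = sqrt(12136) + (2 + 155/2) = 2*sqrt(3034) + 159/2 = 159/2 + 2*sqrt(3034)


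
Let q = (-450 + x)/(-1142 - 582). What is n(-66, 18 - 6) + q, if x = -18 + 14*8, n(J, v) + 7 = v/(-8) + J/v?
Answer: -5945/431 ≈ -13.794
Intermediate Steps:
n(J, v) = -7 - v/8 + J/v (n(J, v) = -7 + (v/(-8) + J/v) = -7 + (v*(-⅛) + J/v) = -7 + (-v/8 + J/v) = -7 - v/8 + J/v)
x = 94 (x = -18 + 112 = 94)
q = 89/431 (q = (-450 + 94)/(-1142 - 582) = -356/(-1724) = -356*(-1/1724) = 89/431 ≈ 0.20650)
n(-66, 18 - 6) + q = (-7 - (18 - 6)/8 - 66/(18 - 6)) + 89/431 = (-7 - ⅛*12 - 66/12) + 89/431 = (-7 - 3/2 - 66*1/12) + 89/431 = (-7 - 3/2 - 11/2) + 89/431 = -14 + 89/431 = -5945/431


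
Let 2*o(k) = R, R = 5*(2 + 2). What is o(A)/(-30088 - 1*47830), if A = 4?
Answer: -5/38959 ≈ -0.00012834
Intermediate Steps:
R = 20 (R = 5*4 = 20)
o(k) = 10 (o(k) = (1/2)*20 = 10)
o(A)/(-30088 - 1*47830) = 10/(-30088 - 1*47830) = 10/(-30088 - 47830) = 10/(-77918) = 10*(-1/77918) = -5/38959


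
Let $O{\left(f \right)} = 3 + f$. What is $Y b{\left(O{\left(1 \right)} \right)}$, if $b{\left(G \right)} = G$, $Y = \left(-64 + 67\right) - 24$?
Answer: $-84$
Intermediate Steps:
$Y = -21$ ($Y = 3 - 24 = -21$)
$Y b{\left(O{\left(1 \right)} \right)} = - 21 \left(3 + 1\right) = \left(-21\right) 4 = -84$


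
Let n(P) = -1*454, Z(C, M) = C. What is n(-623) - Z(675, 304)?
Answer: -1129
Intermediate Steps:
n(P) = -454
n(-623) - Z(675, 304) = -454 - 1*675 = -454 - 675 = -1129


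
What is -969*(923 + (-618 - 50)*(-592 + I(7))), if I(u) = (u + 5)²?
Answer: -290881203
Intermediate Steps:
I(u) = (5 + u)²
-969*(923 + (-618 - 50)*(-592 + I(7))) = -969*(923 + (-618 - 50)*(-592 + (5 + 7)²)) = -969*(923 - 668*(-592 + 12²)) = -969*(923 - 668*(-592 + 144)) = -969*(923 - 668*(-448)) = -969*(923 + 299264) = -969*300187 = -290881203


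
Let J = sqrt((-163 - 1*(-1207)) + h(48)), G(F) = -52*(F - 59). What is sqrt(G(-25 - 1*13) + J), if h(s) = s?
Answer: sqrt(5044 + 2*sqrt(273)) ≈ 71.253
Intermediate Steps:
G(F) = 3068 - 52*F (G(F) = -52*(-59 + F) = 3068 - 52*F)
J = 2*sqrt(273) (J = sqrt((-163 - 1*(-1207)) + 48) = sqrt((-163 + 1207) + 48) = sqrt(1044 + 48) = sqrt(1092) = 2*sqrt(273) ≈ 33.045)
sqrt(G(-25 - 1*13) + J) = sqrt((3068 - 52*(-25 - 1*13)) + 2*sqrt(273)) = sqrt((3068 - 52*(-25 - 13)) + 2*sqrt(273)) = sqrt((3068 - 52*(-38)) + 2*sqrt(273)) = sqrt((3068 + 1976) + 2*sqrt(273)) = sqrt(5044 + 2*sqrt(273))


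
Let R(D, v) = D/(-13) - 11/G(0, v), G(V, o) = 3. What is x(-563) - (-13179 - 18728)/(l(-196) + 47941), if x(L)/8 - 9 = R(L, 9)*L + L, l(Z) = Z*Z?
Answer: -616245071051/3367923 ≈ -1.8297e+5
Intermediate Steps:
l(Z) = Z²
R(D, v) = -11/3 - D/13 (R(D, v) = D/(-13) - 11/3 = D*(-1/13) - 11*⅓ = -D/13 - 11/3 = -11/3 - D/13)
x(L) = 72 + 8*L + 8*L*(-11/3 - L/13) (x(L) = 72 + 8*((-11/3 - L/13)*L + L) = 72 + 8*(L*(-11/3 - L/13) + L) = 72 + 8*(L + L*(-11/3 - L/13)) = 72 + (8*L + 8*L*(-11/3 - L/13)) = 72 + 8*L + 8*L*(-11/3 - L/13))
x(-563) - (-13179 - 18728)/(l(-196) + 47941) = (72 - 64/3*(-563) - 8/13*(-563)²) - (-13179 - 18728)/((-196)² + 47941) = (72 + 36032/3 - 8/13*316969) - (-31907)/(38416 + 47941) = (72 + 36032/3 - 2535752/13) - (-31907)/86357 = -7136032/39 - (-31907)/86357 = -7136032/39 - 1*(-31907/86357) = -7136032/39 + 31907/86357 = -616245071051/3367923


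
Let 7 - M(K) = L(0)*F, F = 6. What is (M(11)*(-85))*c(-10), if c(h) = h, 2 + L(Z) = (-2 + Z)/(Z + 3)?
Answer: 19550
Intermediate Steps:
L(Z) = -2 + (-2 + Z)/(3 + Z) (L(Z) = -2 + (-2 + Z)/(Z + 3) = -2 + (-2 + Z)/(3 + Z))
M(K) = 23 (M(K) = 7 - (-8 - 1*0)/(3 + 0)*6 = 7 - (-8 + 0)/3*6 = 7 - (⅓)*(-8)*6 = 7 - (-8)*6/3 = 7 - 1*(-16) = 7 + 16 = 23)
(M(11)*(-85))*c(-10) = (23*(-85))*(-10) = -1955*(-10) = 19550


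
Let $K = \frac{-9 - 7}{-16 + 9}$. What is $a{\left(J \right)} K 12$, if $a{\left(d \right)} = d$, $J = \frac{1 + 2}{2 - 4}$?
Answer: $- \frac{288}{7} \approx -41.143$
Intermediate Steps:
$J = - \frac{3}{2}$ ($J = \frac{3}{-2} = 3 \left(- \frac{1}{2}\right) = - \frac{3}{2} \approx -1.5$)
$K = \frac{16}{7}$ ($K = - \frac{16}{-7} = \left(-16\right) \left(- \frac{1}{7}\right) = \frac{16}{7} \approx 2.2857$)
$a{\left(J \right)} K 12 = \left(- \frac{3}{2}\right) \frac{16}{7} \cdot 12 = \left(- \frac{24}{7}\right) 12 = - \frac{288}{7}$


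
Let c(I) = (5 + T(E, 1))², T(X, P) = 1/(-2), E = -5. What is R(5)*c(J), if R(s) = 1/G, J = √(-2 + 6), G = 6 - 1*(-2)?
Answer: 81/32 ≈ 2.5313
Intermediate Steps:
G = 8 (G = 6 + 2 = 8)
T(X, P) = -½
J = 2 (J = √4 = 2)
c(I) = 81/4 (c(I) = (5 - ½)² = (9/2)² = 81/4)
R(s) = ⅛ (R(s) = 1/8 = ⅛)
R(5)*c(J) = (⅛)*(81/4) = 81/32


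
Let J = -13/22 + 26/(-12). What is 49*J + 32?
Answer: -3403/33 ≈ -103.12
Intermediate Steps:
J = -91/33 (J = -13*1/22 + 26*(-1/12) = -13/22 - 13/6 = -91/33 ≈ -2.7576)
49*J + 32 = 49*(-91/33) + 32 = -4459/33 + 32 = -3403/33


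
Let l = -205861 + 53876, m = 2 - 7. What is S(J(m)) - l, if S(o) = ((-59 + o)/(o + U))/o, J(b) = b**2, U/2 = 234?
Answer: 110189123/725 ≈ 1.5199e+5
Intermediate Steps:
U = 468 (U = 2*234 = 468)
m = -5
l = -151985
S(o) = (-59 + o)/(o*(468 + o)) (S(o) = ((-59 + o)/(o + 468))/o = ((-59 + o)/(468 + o))/o = (-59 + o)/(o*(468 + o)))
S(J(m)) - l = (-59 + (-5)**2)/(((-5)**2)*(468 + (-5)**2)) - 1*(-151985) = (-59 + 25)/(25*(468 + 25)) + 151985 = (1/25)*(-34)/493 + 151985 = (1/25)*(1/493)*(-34) + 151985 = -2/725 + 151985 = 110189123/725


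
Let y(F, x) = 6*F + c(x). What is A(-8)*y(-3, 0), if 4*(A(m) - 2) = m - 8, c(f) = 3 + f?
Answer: 30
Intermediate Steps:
A(m) = m/4 (A(m) = 2 + (m - 8)/4 = 2 + (-8 + m)/4 = 2 + (-2 + m/4) = m/4)
y(F, x) = 3 + x + 6*F (y(F, x) = 6*F + (3 + x) = 3 + x + 6*F)
A(-8)*y(-3, 0) = ((¼)*(-8))*(3 + 0 + 6*(-3)) = -2*(3 + 0 - 18) = -2*(-15) = 30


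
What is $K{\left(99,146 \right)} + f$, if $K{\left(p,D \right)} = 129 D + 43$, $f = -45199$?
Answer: $-26322$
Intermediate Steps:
$K{\left(p,D \right)} = 43 + 129 D$
$K{\left(99,146 \right)} + f = \left(43 + 129 \cdot 146\right) - 45199 = \left(43 + 18834\right) - 45199 = 18877 - 45199 = -26322$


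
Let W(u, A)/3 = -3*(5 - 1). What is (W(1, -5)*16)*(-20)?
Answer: 11520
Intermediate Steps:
W(u, A) = -36 (W(u, A) = 3*(-3*(5 - 1)) = 3*(-3*4) = 3*(-12) = -36)
(W(1, -5)*16)*(-20) = -36*16*(-20) = -576*(-20) = 11520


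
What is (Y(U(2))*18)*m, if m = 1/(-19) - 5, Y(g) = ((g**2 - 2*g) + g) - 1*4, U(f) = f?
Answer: 3456/19 ≈ 181.89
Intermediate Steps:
Y(g) = -4 + g**2 - g (Y(g) = (g**2 - g) - 4 = -4 + g**2 - g)
m = -96/19 (m = -1/19 - 5 = -96/19 ≈ -5.0526)
(Y(U(2))*18)*m = ((-4 + 2**2 - 1*2)*18)*(-96/19) = ((-4 + 4 - 2)*18)*(-96/19) = -2*18*(-96/19) = -36*(-96/19) = 3456/19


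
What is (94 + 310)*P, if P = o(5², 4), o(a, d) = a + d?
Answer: 11716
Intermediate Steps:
P = 29 (P = 5² + 4 = 25 + 4 = 29)
(94 + 310)*P = (94 + 310)*29 = 404*29 = 11716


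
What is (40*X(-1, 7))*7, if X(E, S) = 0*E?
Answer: 0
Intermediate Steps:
X(E, S) = 0
(40*X(-1, 7))*7 = (40*0)*7 = 0*7 = 0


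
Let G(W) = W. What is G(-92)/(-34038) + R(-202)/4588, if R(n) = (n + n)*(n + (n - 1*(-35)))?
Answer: 20462383/629703 ≈ 32.495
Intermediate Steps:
R(n) = 2*n*(35 + 2*n) (R(n) = (2*n)*(n + (n + 35)) = (2*n)*(n + (35 + n)) = (2*n)*(35 + 2*n) = 2*n*(35 + 2*n))
G(-92)/(-34038) + R(-202)/4588 = -92/(-34038) + (2*(-202)*(35 + 2*(-202)))/4588 = -92*(-1/34038) + (2*(-202)*(35 - 404))*(1/4588) = 46/17019 + (2*(-202)*(-369))*(1/4588) = 46/17019 + 149076*(1/4588) = 46/17019 + 37269/1147 = 20462383/629703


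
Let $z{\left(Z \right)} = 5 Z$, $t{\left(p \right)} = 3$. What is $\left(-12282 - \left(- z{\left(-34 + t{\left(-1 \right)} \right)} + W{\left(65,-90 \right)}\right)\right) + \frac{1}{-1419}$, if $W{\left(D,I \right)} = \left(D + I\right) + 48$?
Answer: $- \frac{17680741}{1419} \approx -12460.0$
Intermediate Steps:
$W{\left(D,I \right)} = 48 + D + I$
$\left(-12282 - \left(- z{\left(-34 + t{\left(-1 \right)} \right)} + W{\left(65,-90 \right)}\right)\right) + \frac{1}{-1419} = \left(-12282 + \left(5 \left(-34 + 3\right) - \left(48 + 65 - 90\right)\right)\right) + \frac{1}{-1419} = \left(-12282 + \left(5 \left(-31\right) - 23\right)\right) - \frac{1}{1419} = \left(-12282 - 178\right) - \frac{1}{1419} = -12460 - \frac{1}{1419} = - \frac{17680741}{1419}$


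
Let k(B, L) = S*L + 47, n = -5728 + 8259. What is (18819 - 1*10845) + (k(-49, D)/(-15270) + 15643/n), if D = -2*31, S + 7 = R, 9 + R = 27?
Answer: 61684515635/7729674 ≈ 7980.2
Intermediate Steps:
R = 18 (R = -9 + 27 = 18)
S = 11 (S = -7 + 18 = 11)
n = 2531
D = -62
k(B, L) = 47 + 11*L (k(B, L) = 11*L + 47 = 47 + 11*L)
(18819 - 1*10845) + (k(-49, D)/(-15270) + 15643/n) = (18819 - 1*10845) + ((47 + 11*(-62))/(-15270) + 15643/2531) = (18819 - 10845) + ((47 - 682)*(-1/15270) + 15643*(1/2531)) = 7974 + (-635*(-1/15270) + 15643/2531) = 7974 + (127/3054 + 15643/2531) = 7974 + 48095159/7729674 = 61684515635/7729674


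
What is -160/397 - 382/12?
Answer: -76787/2382 ≈ -32.236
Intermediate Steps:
-160/397 - 382/12 = -160*1/397 - 382*1/12 = -160/397 - 191/6 = -76787/2382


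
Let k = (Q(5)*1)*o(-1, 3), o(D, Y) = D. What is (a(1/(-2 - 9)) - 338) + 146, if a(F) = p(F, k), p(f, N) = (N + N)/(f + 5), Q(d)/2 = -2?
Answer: -5140/27 ≈ -190.37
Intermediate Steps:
Q(d) = -4 (Q(d) = 2*(-2) = -4)
k = 4 (k = -4*1*(-1) = -4*(-1) = 4)
p(f, N) = 2*N/(5 + f) (p(f, N) = (2*N)/(5 + f) = 2*N/(5 + f))
a(F) = 8/(5 + F) (a(F) = 2*4/(5 + F) = 8/(5 + F))
(a(1/(-2 - 9)) - 338) + 146 = (8/(5 + 1/(-2 - 9)) - 338) + 146 = (8/(5 + 1/(-11)) - 338) + 146 = (8/(5 - 1/11) - 338) + 146 = (8/(54/11) - 338) + 146 = (8*(11/54) - 338) + 146 = (44/27 - 338) + 146 = -9082/27 + 146 = -5140/27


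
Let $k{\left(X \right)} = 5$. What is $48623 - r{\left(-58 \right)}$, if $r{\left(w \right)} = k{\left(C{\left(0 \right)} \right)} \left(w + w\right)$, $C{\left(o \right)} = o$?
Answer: $49203$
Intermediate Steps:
$r{\left(w \right)} = 10 w$ ($r{\left(w \right)} = 5 \left(w + w\right) = 5 \cdot 2 w = 10 w$)
$48623 - r{\left(-58 \right)} = 48623 - 10 \left(-58\right) = 48623 - -580 = 48623 + 580 = 49203$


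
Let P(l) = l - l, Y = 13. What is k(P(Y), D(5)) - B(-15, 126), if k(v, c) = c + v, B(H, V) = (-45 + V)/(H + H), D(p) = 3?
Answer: 57/10 ≈ 5.7000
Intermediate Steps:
P(l) = 0
B(H, V) = (-45 + V)/(2*H) (B(H, V) = (-45 + V)/((2*H)) = (-45 + V)*(1/(2*H)) = (-45 + V)/(2*H))
k(P(Y), D(5)) - B(-15, 126) = (3 + 0) - (-45 + 126)/(2*(-15)) = 3 - (-1)*81/(2*15) = 3 - 1*(-27/10) = 3 + 27/10 = 57/10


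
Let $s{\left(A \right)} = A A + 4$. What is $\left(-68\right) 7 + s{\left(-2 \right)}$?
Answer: $-468$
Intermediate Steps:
$s{\left(A \right)} = 4 + A^{2}$ ($s{\left(A \right)} = A^{2} + 4 = 4 + A^{2}$)
$\left(-68\right) 7 + s{\left(-2 \right)} = \left(-68\right) 7 + \left(4 + \left(-2\right)^{2}\right) = -476 + \left(4 + 4\right) = -476 + 8 = -468$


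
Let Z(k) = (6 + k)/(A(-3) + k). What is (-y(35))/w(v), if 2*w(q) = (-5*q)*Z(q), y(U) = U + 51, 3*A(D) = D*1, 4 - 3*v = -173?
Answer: 9976/19175 ≈ 0.52026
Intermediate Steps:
v = 59 (v = 4/3 - 1/3*(-173) = 4/3 + 173/3 = 59)
A(D) = D/3 (A(D) = (D*1)/3 = D/3)
y(U) = 51 + U
Z(k) = (6 + k)/(-1 + k) (Z(k) = (6 + k)/((1/3)*(-3) + k) = (6 + k)/(-1 + k))
w(q) = -5*q*(6 + q)/(2*(-1 + q)) (w(q) = ((-5*q)*((6 + q)/(-1 + q)))/2 = (-5*q*(6 + q)/(-1 + q))/2 = -5*q*(6 + q)/(2*(-1 + q)))
(-y(35))/w(v) = (-(51 + 35))/((-5*59*(6 + 59)/(-2 + 2*59))) = (-1*86)/((-5*59*65/(-2 + 118))) = -86/((-5*59*65/116)) = -86/((-5*59*1/116*65)) = -86/(-19175/116) = -86*(-116/19175) = 9976/19175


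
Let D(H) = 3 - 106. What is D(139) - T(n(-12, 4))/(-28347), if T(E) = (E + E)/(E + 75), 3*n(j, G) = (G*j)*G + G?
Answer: -108030793/1048839 ≈ -103.00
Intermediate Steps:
n(j, G) = G/3 + j*G**2/3 (n(j, G) = ((G*j)*G + G)/3 = (j*G**2 + G)/3 = (G + j*G**2)/3 = G/3 + j*G**2/3)
D(H) = -103
T(E) = 2*E/(75 + E) (T(E) = (2*E)/(75 + E) = 2*E/(75 + E))
D(139) - T(n(-12, 4))/(-28347) = -103 - 2*((1/3)*4*(1 + 4*(-12)))/(75 + (1/3)*4*(1 + 4*(-12)))/(-28347) = -103 - 2*((1/3)*4*(1 - 48))/(75 + (1/3)*4*(1 - 48))*(-1)/28347 = -103 - 2*((1/3)*4*(-47))/(75 + (1/3)*4*(-47))*(-1)/28347 = -103 - 2*(-188/3)/(75 - 188/3)*(-1)/28347 = -103 - 2*(-188/3)/(37/3)*(-1)/28347 = -103 - 2*(-188/3)*(3/37)*(-1)/28347 = -103 - (-376)*(-1)/(37*28347) = -103 - 1*376/1048839 = -103 - 376/1048839 = -108030793/1048839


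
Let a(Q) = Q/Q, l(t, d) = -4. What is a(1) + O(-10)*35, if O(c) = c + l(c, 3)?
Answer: -489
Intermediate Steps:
a(Q) = 1
O(c) = -4 + c (O(c) = c - 4 = -4 + c)
a(1) + O(-10)*35 = 1 + (-4 - 10)*35 = 1 - 14*35 = 1 - 490 = -489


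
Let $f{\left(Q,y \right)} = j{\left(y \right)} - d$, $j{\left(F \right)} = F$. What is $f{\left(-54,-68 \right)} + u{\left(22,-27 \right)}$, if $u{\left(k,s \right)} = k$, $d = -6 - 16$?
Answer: $-24$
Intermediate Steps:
$d = -22$ ($d = -6 - 16 = -22$)
$f{\left(Q,y \right)} = 22 + y$ ($f{\left(Q,y \right)} = y - -22 = y + 22 = 22 + y$)
$f{\left(-54,-68 \right)} + u{\left(22,-27 \right)} = \left(22 - 68\right) + 22 = -46 + 22 = -24$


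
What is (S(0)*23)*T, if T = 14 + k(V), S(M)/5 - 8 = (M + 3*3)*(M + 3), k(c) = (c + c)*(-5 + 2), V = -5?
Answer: 177100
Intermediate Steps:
k(c) = -6*c (k(c) = (2*c)*(-3) = -6*c)
S(M) = 40 + 5*(3 + M)*(9 + M) (S(M) = 40 + 5*((M + 3*3)*(M + 3)) = 40 + 5*((M + 9)*(3 + M)) = 40 + 5*((9 + M)*(3 + M)) = 40 + 5*((3 + M)*(9 + M)) = 40 + 5*(3 + M)*(9 + M))
T = 44 (T = 14 - 6*(-5) = 14 + 30 = 44)
(S(0)*23)*T = ((175 + 5*0² + 60*0)*23)*44 = ((175 + 5*0 + 0)*23)*44 = ((175 + 0 + 0)*23)*44 = (175*23)*44 = 4025*44 = 177100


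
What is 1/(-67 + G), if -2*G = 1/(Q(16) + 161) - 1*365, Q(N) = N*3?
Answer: 209/24139 ≈ 0.0086582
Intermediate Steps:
Q(N) = 3*N
G = 38142/209 (G = -(1/(3*16 + 161) - 1*365)/2 = -(1/(48 + 161) - 365)/2 = -(1/209 - 365)/2 = -1/2*(-76284/209) = 38142/209 ≈ 182.50)
1/(-67 + G) = 1/(-67 + 38142/209) = 1/(24139/209) = 209/24139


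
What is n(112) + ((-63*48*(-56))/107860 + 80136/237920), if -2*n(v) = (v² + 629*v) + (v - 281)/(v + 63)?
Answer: -232927439433727/5613573700 ≈ -41494.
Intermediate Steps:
n(v) = -629*v/2 - v²/2 - (-281 + v)/(2*(63 + v)) (n(v) = -((v² + 629*v) + (v - 281)/(v + 63))/2 = -((v² + 629*v) + (-281 + v)/(63 + v))/2 = -(v² + 629*v + (-281 + v)/(63 + v))/2 = -629*v/2 - v²/2 - (-281 + v)/(2*(63 + v)))
n(112) + ((-63*48*(-56))/107860 + 80136/237920) = (281 - 1*112³ - 39628*112 - 692*112²)/(2*(63 + 112)) + ((-63*48*(-56))/107860 + 80136/237920) = (½)*(281 - 1*1404928 - 4438336 - 692*12544)/175 + (-3024*(-56)*(1/107860) + 80136*(1/237920)) = (½)*(1/175)*(281 - 1404928 - 4438336 - 8680448) + (169344*(1/107860) + 10017/29740) = (½)*(1/175)*(-14523431) + (42336/26965 + 10017/29740) = -14523431/350 + 305836209/160387820 = -232927439433727/5613573700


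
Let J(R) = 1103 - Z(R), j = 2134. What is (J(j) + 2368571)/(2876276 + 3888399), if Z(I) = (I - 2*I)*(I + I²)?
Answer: 9725065734/6764675 ≈ 1437.6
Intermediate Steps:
Z(I) = -I*(I + I²) (Z(I) = (-I)*(I + I²) = -I*(I + I²))
J(R) = 1103 - R²*(-1 - R)
(J(j) + 2368571)/(2876276 + 3888399) = ((1103 + 2134²*(1 + 2134)) + 2368571)/(2876276 + 3888399) = ((1103 + 4553956*2135) + 2368571)/6764675 = ((1103 + 9722696060) + 2368571)*(1/6764675) = (9722697163 + 2368571)*(1/6764675) = 9725065734*(1/6764675) = 9725065734/6764675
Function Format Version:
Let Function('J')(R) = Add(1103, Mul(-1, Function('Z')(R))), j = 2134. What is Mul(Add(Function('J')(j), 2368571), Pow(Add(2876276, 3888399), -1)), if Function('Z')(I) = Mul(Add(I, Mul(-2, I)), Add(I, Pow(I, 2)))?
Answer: Rational(9725065734, 6764675) ≈ 1437.6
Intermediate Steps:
Function('Z')(I) = Mul(-1, I, Add(I, Pow(I, 2))) (Function('Z')(I) = Mul(Mul(-1, I), Add(I, Pow(I, 2))) = Mul(-1, I, Add(I, Pow(I, 2))))
Function('J')(R) = Add(1103, Mul(-1, Pow(R, 2), Add(-1, Mul(-1, R)))) (Function('J')(R) = Add(1103, Mul(-1, Mul(Pow(R, 2), Add(-1, Mul(-1, R))))) = Add(1103, Mul(-1, Pow(R, 2), Add(-1, Mul(-1, R)))))
Mul(Add(Function('J')(j), 2368571), Pow(Add(2876276, 3888399), -1)) = Mul(Add(Add(1103, Mul(Pow(2134, 2), Add(1, 2134))), 2368571), Pow(Add(2876276, 3888399), -1)) = Mul(Add(Add(1103, Mul(4553956, 2135)), 2368571), Pow(6764675, -1)) = Mul(Add(Add(1103, 9722696060), 2368571), Rational(1, 6764675)) = Mul(Add(9722697163, 2368571), Rational(1, 6764675)) = Mul(9725065734, Rational(1, 6764675)) = Rational(9725065734, 6764675)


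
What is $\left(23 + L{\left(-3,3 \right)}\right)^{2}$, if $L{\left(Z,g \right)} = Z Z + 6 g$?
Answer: $2500$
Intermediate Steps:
$L{\left(Z,g \right)} = Z^{2} + 6 g$
$\left(23 + L{\left(-3,3 \right)}\right)^{2} = \left(23 + \left(\left(-3\right)^{2} + 6 \cdot 3\right)\right)^{2} = \left(23 + \left(9 + 18\right)\right)^{2} = \left(23 + 27\right)^{2} = 50^{2} = 2500$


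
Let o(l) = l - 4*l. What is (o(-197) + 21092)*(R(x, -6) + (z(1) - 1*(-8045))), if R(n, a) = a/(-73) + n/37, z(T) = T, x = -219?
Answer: 470878457523/2701 ≈ 1.7433e+8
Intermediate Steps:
R(n, a) = -a/73 + n/37 (R(n, a) = a*(-1/73) + n*(1/37) = -a/73 + n/37)
o(l) = -3*l
(o(-197) + 21092)*(R(x, -6) + (z(1) - 1*(-8045))) = (-3*(-197) + 21092)*((-1/73*(-6) + (1/37)*(-219)) + (1 - 1*(-8045))) = (591 + 21092)*((6/73 - 219/37) + (1 + 8045)) = 21683*(-15765/2701 + 8046) = 21683*(21716481/2701) = 470878457523/2701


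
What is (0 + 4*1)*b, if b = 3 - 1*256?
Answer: -1012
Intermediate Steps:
b = -253 (b = 3 - 256 = -253)
(0 + 4*1)*b = (0 + 4*1)*(-253) = (0 + 4)*(-253) = 4*(-253) = -1012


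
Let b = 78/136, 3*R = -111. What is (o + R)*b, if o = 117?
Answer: 780/17 ≈ 45.882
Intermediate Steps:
R = -37 (R = (1/3)*(-111) = -37)
b = 39/68 (b = 78*(1/136) = 39/68 ≈ 0.57353)
(o + R)*b = (117 - 37)*(39/68) = 80*(39/68) = 780/17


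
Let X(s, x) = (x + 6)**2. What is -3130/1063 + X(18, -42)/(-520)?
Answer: -375656/69095 ≈ -5.4368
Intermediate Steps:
X(s, x) = (6 + x)**2
-3130/1063 + X(18, -42)/(-520) = -3130/1063 + (6 - 42)**2/(-520) = -3130*1/1063 + (-36)**2*(-1/520) = -3130/1063 + 1296*(-1/520) = -3130/1063 - 162/65 = -375656/69095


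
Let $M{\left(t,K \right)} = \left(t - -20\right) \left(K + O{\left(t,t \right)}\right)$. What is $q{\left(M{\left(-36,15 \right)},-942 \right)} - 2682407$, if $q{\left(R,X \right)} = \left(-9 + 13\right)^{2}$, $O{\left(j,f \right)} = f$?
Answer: $-2682391$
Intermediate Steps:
$M{\left(t,K \right)} = \left(20 + t\right) \left(K + t\right)$ ($M{\left(t,K \right)} = \left(t - -20\right) \left(K + t\right) = \left(t + 20\right) \left(K + t\right) = \left(20 + t\right) \left(K + t\right)$)
$q{\left(R,X \right)} = 16$ ($q{\left(R,X \right)} = 4^{2} = 16$)
$q{\left(M{\left(-36,15 \right)},-942 \right)} - 2682407 = 16 - 2682407 = -2682391$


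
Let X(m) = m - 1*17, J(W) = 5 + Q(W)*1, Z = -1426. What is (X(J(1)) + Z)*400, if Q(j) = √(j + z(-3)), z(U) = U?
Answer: -575200 + 400*I*√2 ≈ -5.752e+5 + 565.69*I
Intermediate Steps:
Q(j) = √(-3 + j) (Q(j) = √(j - 3) = √(-3 + j))
J(W) = 5 + √(-3 + W) (J(W) = 5 + √(-3 + W)*1 = 5 + √(-3 + W))
X(m) = -17 + m (X(m) = m - 17 = -17 + m)
(X(J(1)) + Z)*400 = ((-17 + (5 + √(-3 + 1))) - 1426)*400 = ((-17 + (5 + √(-2))) - 1426)*400 = ((-17 + (5 + I*√2)) - 1426)*400 = ((-12 + I*√2) - 1426)*400 = (-1438 + I*√2)*400 = -575200 + 400*I*√2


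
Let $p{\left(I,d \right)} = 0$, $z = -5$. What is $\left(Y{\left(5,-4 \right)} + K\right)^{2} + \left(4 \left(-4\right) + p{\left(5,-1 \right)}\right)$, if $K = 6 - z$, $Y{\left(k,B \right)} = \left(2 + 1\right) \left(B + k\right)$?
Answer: $180$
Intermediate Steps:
$Y{\left(k,B \right)} = 3 B + 3 k$ ($Y{\left(k,B \right)} = 3 \left(B + k\right) = 3 B + 3 k$)
$K = 11$ ($K = 6 - -5 = 6 + 5 = 11$)
$\left(Y{\left(5,-4 \right)} + K\right)^{2} + \left(4 \left(-4\right) + p{\left(5,-1 \right)}\right) = \left(\left(3 \left(-4\right) + 3 \cdot 5\right) + 11\right)^{2} + \left(4 \left(-4\right) + 0\right) = \left(\left(-12 + 15\right) + 11\right)^{2} + \left(-16 + 0\right) = \left(3 + 11\right)^{2} - 16 = 14^{2} - 16 = 196 - 16 = 180$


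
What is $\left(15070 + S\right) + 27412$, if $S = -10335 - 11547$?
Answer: $20600$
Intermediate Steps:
$S = -21882$
$\left(15070 + S\right) + 27412 = \left(15070 - 21882\right) + 27412 = -6812 + 27412 = 20600$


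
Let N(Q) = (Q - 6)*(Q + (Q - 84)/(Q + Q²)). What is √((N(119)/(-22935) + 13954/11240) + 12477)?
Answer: √2396408947348527842170/438241980 ≈ 111.70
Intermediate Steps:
N(Q) = (-6 + Q)*(Q + (-84 + Q)/(Q + Q²))
√((N(119)/(-22935) + 13954/11240) + 12477) = √((((504 + 119⁴ - 90*119 - 5*119² - 5*119³)/(119*(1 + 119)))/(-22935) + 13954/11240) + 12477) = √((((1/119)*(504 + 200533921 - 10710 - 5*14161 - 5*1685159)/120)*(-1/22935) + 13954*(1/11240)) + 12477) = √((((1/119)*(1/120)*(504 + 200533921 - 10710 - 70805 - 8425795))*(-1/22935) + 6977/5620) + 12477) = √((((1/119)*(1/120)*192027115)*(-1/22935) + 6977/5620) + 12477) = √(((5486489/408)*(-1/22935) + 6977/5620) + 12477) = √((-5486489/9357480 + 6977/5620) + 12477) = √(1722653489/2629451880 + 12477) = √(32809393760249/2629451880) = √2396408947348527842170/438241980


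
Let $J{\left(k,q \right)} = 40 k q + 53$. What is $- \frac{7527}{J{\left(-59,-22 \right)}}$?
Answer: $- \frac{7527}{51973} \approx -0.14483$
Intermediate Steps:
$J{\left(k,q \right)} = 53 + 40 k q$ ($J{\left(k,q \right)} = 40 k q + 53 = 53 + 40 k q$)
$- \frac{7527}{J{\left(-59,-22 \right)}} = - \frac{7527}{53 + 40 \left(-59\right) \left(-22\right)} = - \frac{7527}{53 + 51920} = - \frac{7527}{51973}$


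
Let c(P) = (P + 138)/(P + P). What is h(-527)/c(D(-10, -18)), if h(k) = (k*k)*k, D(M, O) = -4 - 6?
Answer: 731815915/32 ≈ 2.2869e+7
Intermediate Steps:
D(M, O) = -10
h(k) = k³ (h(k) = k²*k = k³)
c(P) = (138 + P)/(2*P) (c(P) = (138 + P)/((2*P)) = (138 + P)*(1/(2*P)) = (138 + P)/(2*P))
h(-527)/c(D(-10, -18)) = (-527)³/(((½)*(138 - 10)/(-10))) = -146363183/((½)*(-⅒)*128) = -146363183/(-32/5) = -146363183*(-5/32) = 731815915/32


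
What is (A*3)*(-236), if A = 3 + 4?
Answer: -4956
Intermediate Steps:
A = 7
(A*3)*(-236) = (7*3)*(-236) = 21*(-236) = -4956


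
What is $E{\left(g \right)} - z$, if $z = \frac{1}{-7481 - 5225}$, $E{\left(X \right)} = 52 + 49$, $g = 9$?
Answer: $\frac{1283307}{12706} \approx 101.0$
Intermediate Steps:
$E{\left(X \right)} = 101$
$z = - \frac{1}{12706}$ ($z = \frac{1}{-12706} = - \frac{1}{12706} \approx -7.8703 \cdot 10^{-5}$)
$E{\left(g \right)} - z = 101 - - \frac{1}{12706} = 101 + \frac{1}{12706} = \frac{1283307}{12706}$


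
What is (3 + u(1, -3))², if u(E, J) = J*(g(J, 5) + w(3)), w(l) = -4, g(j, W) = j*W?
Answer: 3600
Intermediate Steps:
g(j, W) = W*j
u(E, J) = J*(-4 + 5*J) (u(E, J) = J*(5*J - 4) = J*(-4 + 5*J))
(3 + u(1, -3))² = (3 - 3*(-4 + 5*(-3)))² = (3 - 3*(-4 - 15))² = (3 - 3*(-19))² = (3 + 57)² = 60² = 3600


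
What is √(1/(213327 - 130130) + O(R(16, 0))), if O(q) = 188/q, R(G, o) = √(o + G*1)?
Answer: 2*√81330475305/83197 ≈ 6.8557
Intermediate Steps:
R(G, o) = √(G + o) (R(G, o) = √(o + G) = √(G + o))
√(1/(213327 - 130130) + O(R(16, 0))) = √(1/(213327 - 130130) + 188/(√(16 + 0))) = √(1/83197 + 188/(√16)) = √(1/83197 + 188/4) = √(1/83197 + 188*(¼)) = √(1/83197 + 47) = √(3910260/83197) = 2*√81330475305/83197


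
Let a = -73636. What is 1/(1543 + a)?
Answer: -1/72093 ≈ -1.3871e-5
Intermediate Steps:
1/(1543 + a) = 1/(1543 - 73636) = 1/(-72093) = -1/72093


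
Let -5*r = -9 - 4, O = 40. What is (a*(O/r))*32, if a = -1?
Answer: -6400/13 ≈ -492.31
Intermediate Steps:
r = 13/5 (r = -(-9 - 4)/5 = -1/5*(-13) = 13/5 ≈ 2.6000)
(a*(O/r))*32 = -40/13/5*32 = -40*5/13*32 = -1*200/13*32 = -200/13*32 = -6400/13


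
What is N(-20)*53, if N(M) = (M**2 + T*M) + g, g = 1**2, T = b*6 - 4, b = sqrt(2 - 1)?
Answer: 19133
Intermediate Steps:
b = 1 (b = sqrt(1) = 1)
T = 2 (T = 1*6 - 4 = 6 - 4 = 2)
g = 1
N(M) = 1 + M**2 + 2*M (N(M) = (M**2 + 2*M) + 1 = 1 + M**2 + 2*M)
N(-20)*53 = (1 + (-20)**2 + 2*(-20))*53 = (1 + 400 - 40)*53 = 361*53 = 19133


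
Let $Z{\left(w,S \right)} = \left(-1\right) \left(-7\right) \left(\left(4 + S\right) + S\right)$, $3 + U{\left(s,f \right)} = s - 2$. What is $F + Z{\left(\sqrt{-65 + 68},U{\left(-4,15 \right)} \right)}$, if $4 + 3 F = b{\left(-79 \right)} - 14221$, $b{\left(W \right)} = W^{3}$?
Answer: $-169186$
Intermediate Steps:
$U{\left(s,f \right)} = -5 + s$ ($U{\left(s,f \right)} = -3 + \left(s - 2\right) = -3 + \left(-2 + s\right) = -5 + s$)
$F = -169088$ ($F = - \frac{4}{3} + \frac{\left(-79\right)^{3} - 14221}{3} = - \frac{4}{3} + \frac{-493039 - 14221}{3} = - \frac{4}{3} + \frac{1}{3} \left(-507260\right) = - \frac{4}{3} - \frac{507260}{3} = -169088$)
$Z{\left(w,S \right)} = 28 + 14 S$ ($Z{\left(w,S \right)} = 7 \left(4 + 2 S\right) = 28 + 14 S$)
$F + Z{\left(\sqrt{-65 + 68},U{\left(-4,15 \right)} \right)} = -169088 + \left(28 + 14 \left(-5 - 4\right)\right) = -169088 + \left(28 + 14 \left(-9\right)\right) = -169088 + \left(28 - 126\right) = -169088 - 98 = -169186$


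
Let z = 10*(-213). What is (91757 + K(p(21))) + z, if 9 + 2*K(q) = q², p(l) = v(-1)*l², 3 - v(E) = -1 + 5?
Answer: 186863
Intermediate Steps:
v(E) = -1 (v(E) = 3 - (-1 + 5) = 3 - 1*4 = 3 - 4 = -1)
p(l) = -l²
K(q) = -9/2 + q²/2
z = -2130
(91757 + K(p(21))) + z = (91757 + (-9/2 + (-1*21²)²/2)) - 2130 = (91757 + (-9/2 + (-1*441)²/2)) - 2130 = (91757 + (-9/2 + (½)*(-441)²)) - 2130 = (91757 + (-9/2 + (½)*194481)) - 2130 = (91757 + (-9/2 + 194481/2)) - 2130 = (91757 + 97236) - 2130 = 188993 - 2130 = 186863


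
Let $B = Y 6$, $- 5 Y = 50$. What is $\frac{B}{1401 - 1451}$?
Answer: $\frac{6}{5} \approx 1.2$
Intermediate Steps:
$Y = -10$ ($Y = \left(- \frac{1}{5}\right) 50 = -10$)
$B = -60$ ($B = \left(-10\right) 6 = -60$)
$\frac{B}{1401 - 1451} = \frac{1}{1401 - 1451} \left(-60\right) = \frac{1}{-50} \left(-60\right) = \left(- \frac{1}{50}\right) \left(-60\right) = \frac{6}{5}$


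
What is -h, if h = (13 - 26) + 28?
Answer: -15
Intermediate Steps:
h = 15 (h = -13 + 28 = 15)
-h = -1*15 = -15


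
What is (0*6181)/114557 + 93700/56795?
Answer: 18740/11359 ≈ 1.6498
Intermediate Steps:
(0*6181)/114557 + 93700/56795 = 0*(1/114557) + 93700*(1/56795) = 0 + 18740/11359 = 18740/11359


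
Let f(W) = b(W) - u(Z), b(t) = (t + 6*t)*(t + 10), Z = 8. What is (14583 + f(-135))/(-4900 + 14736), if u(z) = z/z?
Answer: 132707/9836 ≈ 13.492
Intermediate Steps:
u(z) = 1
b(t) = 7*t*(10 + t) (b(t) = (7*t)*(10 + t) = 7*t*(10 + t))
f(W) = -1 + 7*W*(10 + W) (f(W) = 7*W*(10 + W) - 1*1 = 7*W*(10 + W) - 1 = -1 + 7*W*(10 + W))
(14583 + f(-135))/(-4900 + 14736) = (14583 + (-1 + 7*(-135)*(10 - 135)))/(-4900 + 14736) = (14583 + (-1 + 7*(-135)*(-125)))/9836 = (14583 + (-1 + 118125))*(1/9836) = (14583 + 118124)*(1/9836) = 132707*(1/9836) = 132707/9836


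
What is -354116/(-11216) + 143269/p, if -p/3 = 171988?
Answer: 5659506335/180845382 ≈ 31.295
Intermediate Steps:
p = -515964 (p = -3*171988 = -515964)
-354116/(-11216) + 143269/p = -354116/(-11216) + 143269/(-515964) = -354116*(-1/11216) + 143269*(-1/515964) = 88529/2804 - 143269/515964 = 5659506335/180845382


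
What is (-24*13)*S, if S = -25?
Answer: 7800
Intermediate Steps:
(-24*13)*S = -24*13*(-25) = -312*(-25) = 7800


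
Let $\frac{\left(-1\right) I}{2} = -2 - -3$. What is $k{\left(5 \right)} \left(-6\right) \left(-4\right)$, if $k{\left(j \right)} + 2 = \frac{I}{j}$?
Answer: $- \frac{288}{5} \approx -57.6$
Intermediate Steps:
$I = -2$ ($I = - 2 \left(-2 - -3\right) = - 2 \left(-2 + 3\right) = \left(-2\right) 1 = -2$)
$k{\left(j \right)} = -2 - \frac{2}{j}$
$k{\left(5 \right)} \left(-6\right) \left(-4\right) = \left(-2 - \frac{2}{5}\right) \left(-6\right) \left(-4\right) = \left(- \frac{12}{5}\right) \left(-6\right) \left(-4\right) = \frac{72}{5} \left(-4\right) = - \frac{288}{5}$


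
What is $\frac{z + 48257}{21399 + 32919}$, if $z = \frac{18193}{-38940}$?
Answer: $\frac{1879109387}{2115142920} \approx 0.88841$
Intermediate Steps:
$z = - \frac{18193}{38940}$ ($z = 18193 \left(- \frac{1}{38940}\right) = - \frac{18193}{38940} \approx -0.46721$)
$\frac{z + 48257}{21399 + 32919} = \frac{- \frac{18193}{38940} + 48257}{21399 + 32919} = \frac{1879109387}{38940 \cdot 54318} = \frac{1879109387}{38940} \cdot \frac{1}{54318} = \frac{1879109387}{2115142920}$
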